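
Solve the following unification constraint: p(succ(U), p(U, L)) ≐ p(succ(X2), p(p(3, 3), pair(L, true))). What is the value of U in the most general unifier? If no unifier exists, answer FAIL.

Decompose p/2: succ(U) ≐ succ(X2),  p(U, L) ≐ p(p(3, 3), pair(L, true)).
Decompose succ/1: U ≐ X2.
Bind U := X2; substituting into the remaining equation gives: p(X2, L) ≐ p(p(3, 3), pair(L, true)).
Decompose p/2: X2 ≐ p(3, 3),  L ≐ pair(L, true).
Bind X2 := p(3, 3); no other remaining equation mentions X2. Substituting into the earlier binding gives U := p(3, 3).
Occurs check fails: L occurs in pair(L, true); the equation L ≐ pair(L, true) has no finite solution.

FAIL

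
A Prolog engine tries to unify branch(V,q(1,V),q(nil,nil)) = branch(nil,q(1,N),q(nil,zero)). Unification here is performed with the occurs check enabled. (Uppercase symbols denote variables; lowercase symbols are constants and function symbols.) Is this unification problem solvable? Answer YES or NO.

Decompose branch/3: V = nil,  q(1,V) = q(1,N),  q(nil,nil) = q(nil,zero).
Bind V := nil; substituting into the one remaining equation that mentions V gives: q(1,nil) = q(1,N).
Decompose q/2: 1 = 1,  nil = N.
Delete trivial equation 1 = 1.
Bind N := nil; no other remaining equation mentions N.
Decompose q/2: nil = nil,  nil = zero.
Delete trivial equation nil = nil.
Clash: constants nil and zero differ; no unifier exists.

NO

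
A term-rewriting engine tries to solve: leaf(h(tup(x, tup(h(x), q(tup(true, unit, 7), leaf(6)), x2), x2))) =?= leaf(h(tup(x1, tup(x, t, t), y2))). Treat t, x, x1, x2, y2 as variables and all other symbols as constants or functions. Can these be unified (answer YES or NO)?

Decompose leaf/1: h(tup(x, tup(h(x), q(tup(true, unit, 7), leaf(6)), x2), x2)) =?= h(tup(x1, tup(x, t, t), y2)).
Decompose h/1: tup(x, tup(h(x), q(tup(true, unit, 7), leaf(6)), x2), x2) =?= tup(x1, tup(x, t, t), y2).
Decompose tup/3: x =?= x1,  tup(h(x), q(tup(true, unit, 7), leaf(6)), x2) =?= tup(x, t, t),  x2 =?= y2.
Bind x := x1; substituting into the one remaining equation that mentions x gives: tup(h(x1), q(tup(true, unit, 7), leaf(6)), x2) =?= tup(x1, t, t).
Decompose tup/3: h(x1) =?= x1,  q(tup(true, unit, 7), leaf(6)) =?= t,  x2 =?= t.
Occurs check fails: x1 occurs in h(x1); the equation x1 =?= h(x1) has no finite solution.

NO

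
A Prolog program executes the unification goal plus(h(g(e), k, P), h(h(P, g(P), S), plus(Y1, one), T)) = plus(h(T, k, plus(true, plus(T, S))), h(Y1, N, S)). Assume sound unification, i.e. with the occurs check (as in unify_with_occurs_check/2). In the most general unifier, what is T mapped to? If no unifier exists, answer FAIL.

Decompose plus/2: h(g(e), k, P) = h(T, k, plus(true, plus(T, S))),  h(h(P, g(P), S), plus(Y1, one), T) = h(Y1, N, S).
Decompose h/3: g(e) = T,  k = k,  P = plus(true, plus(T, S)).
Bind T := g(e); substituting into the 2 remaining equations that mention T gives: P = plus(true, plus(g(e), S)),  h(h(P, g(P), S), plus(Y1, one), g(e)) = h(Y1, N, S).
Delete trivial equation k = k.
Bind P := plus(true, plus(g(e), S)); substituting into the remaining equation gives: h(h(plus(true, plus(g(e), S)), g(plus(true, plus(g(e), S))), S), plus(Y1, one), g(e)) = h(Y1, N, S).
Decompose h/3: h(plus(true, plus(g(e), S)), g(plus(true, plus(g(e), S))), S) = Y1,  plus(Y1, one) = N,  g(e) = S.
Bind Y1 := h(plus(true, plus(g(e), S)), g(plus(true, plus(g(e), S))), S); substituting into the one remaining equation that mentions Y1 gives: plus(h(plus(true, plus(g(e), S)), g(plus(true, plus(g(e), S))), S), one) = N.
Bind N := plus(h(plus(true, plus(g(e), S)), g(plus(true, plus(g(e), S))), S), one); no other remaining equation mentions N.
Bind S := g(e). Substituting into the earlier bindings gives P := plus(true, plus(g(e), g(e))), Y1 := h(plus(true, plus(g(e), g(e))), g(plus(true, plus(g(e), g(e)))), g(e)), N := plus(h(plus(true, plus(g(e), g(e))), g(plus(true, plus(g(e), g(e)))), g(e)), one).
MGU = { T = g(e), P = plus(true, plus(g(e), g(e))), Y1 = h(plus(true, plus(g(e), g(e))), g(plus(true, plus(g(e), g(e)))), g(e)), N = plus(h(plus(true, plus(g(e), g(e))), g(plus(true, plus(g(e), g(e)))), g(e)), one), S = g(e) }, so T = g(e).

g(e)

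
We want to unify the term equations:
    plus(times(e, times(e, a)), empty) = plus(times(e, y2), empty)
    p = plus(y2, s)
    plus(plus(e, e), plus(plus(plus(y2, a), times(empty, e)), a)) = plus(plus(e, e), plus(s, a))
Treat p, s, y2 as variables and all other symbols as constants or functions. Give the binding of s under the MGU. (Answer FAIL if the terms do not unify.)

plus(plus(times(e, a), a), times(empty, e))

Decompose plus/2: times(e, times(e, a)) = times(e, y2),  empty = empty.
Decompose times/2: e = e,  times(e, a) = y2.
Delete trivial equation e = e.
Bind y2 := times(e, a); substituting into the 2 remaining equations that mention y2 gives: p = plus(times(e, a), s),  plus(plus(e, e), plus(plus(plus(times(e, a), a), times(empty, e)), a)) = plus(plus(e, e), plus(s, a)).
Delete trivial equation empty = empty.
Bind p := plus(times(e, a), s); no other remaining equation mentions p.
Decompose plus/2: plus(e, e) = plus(e, e),  plus(plus(plus(times(e, a), a), times(empty, e)), a) = plus(s, a).
Delete trivial equation plus(e, e) = plus(e, e).
Decompose plus/2: plus(plus(times(e, a), a), times(empty, e)) = s,  a = a.
Bind s := plus(plus(times(e, a), a), times(empty, e)); no other remaining equation mentions s. Substituting into the earlier binding gives p := plus(times(e, a), plus(plus(times(e, a), a), times(empty, e))).
Delete trivial equation a = a.
MGU = { y2 -> times(e, a), p -> plus(times(e, a), plus(plus(times(e, a), a), times(empty, e))), s -> plus(plus(times(e, a), a), times(empty, e)) }, so s -> plus(plus(times(e, a), a), times(empty, e)).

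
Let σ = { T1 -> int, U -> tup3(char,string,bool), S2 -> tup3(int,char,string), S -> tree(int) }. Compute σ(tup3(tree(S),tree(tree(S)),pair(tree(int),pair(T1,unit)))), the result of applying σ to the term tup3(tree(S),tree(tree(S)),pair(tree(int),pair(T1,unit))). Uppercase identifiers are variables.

Replace each occurrence of T1 with int.
Replace each occurrence of S with tree(int).
Result: tup3(tree(tree(int)),tree(tree(tree(int))),pair(tree(int),pair(int,unit))).

tup3(tree(tree(int)),tree(tree(tree(int))),pair(tree(int),pair(int,unit)))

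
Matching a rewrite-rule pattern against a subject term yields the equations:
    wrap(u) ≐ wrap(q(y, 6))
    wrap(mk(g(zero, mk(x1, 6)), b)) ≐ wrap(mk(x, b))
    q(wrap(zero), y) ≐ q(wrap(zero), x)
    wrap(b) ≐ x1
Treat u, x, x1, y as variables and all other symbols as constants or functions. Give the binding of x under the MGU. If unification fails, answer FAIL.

Decompose wrap/1: u ≐ q(y, 6).
Bind u := q(y, 6); no other remaining equation mentions u.
Decompose wrap/1: mk(g(zero, mk(x1, 6)), b) ≐ mk(x, b).
Decompose mk/2: g(zero, mk(x1, 6)) ≐ x,  b ≐ b.
Bind x := g(zero, mk(x1, 6)); substituting into the one remaining equation that mentions x gives: q(wrap(zero), y) ≐ q(wrap(zero), g(zero, mk(x1, 6))).
Delete trivial equation b ≐ b.
Decompose q/2: wrap(zero) ≐ wrap(zero),  y ≐ g(zero, mk(x1, 6)).
Delete trivial equation wrap(zero) ≐ wrap(zero).
Bind y := g(zero, mk(x1, 6)); no other remaining equation mentions y. Substituting into the earlier binding gives u := q(g(zero, mk(x1, 6)), 6).
Bind x1 := wrap(b). Substituting into the earlier bindings gives u := q(g(zero, mk(wrap(b), 6)), 6), x := g(zero, mk(wrap(b), 6)), y := g(zero, mk(wrap(b), 6)).
MGU = { u := q(g(zero, mk(wrap(b), 6)), 6), x := g(zero, mk(wrap(b), 6)), y := g(zero, mk(wrap(b), 6)), x1 := wrap(b) }, so x := g(zero, mk(wrap(b), 6)).

g(zero, mk(wrap(b), 6))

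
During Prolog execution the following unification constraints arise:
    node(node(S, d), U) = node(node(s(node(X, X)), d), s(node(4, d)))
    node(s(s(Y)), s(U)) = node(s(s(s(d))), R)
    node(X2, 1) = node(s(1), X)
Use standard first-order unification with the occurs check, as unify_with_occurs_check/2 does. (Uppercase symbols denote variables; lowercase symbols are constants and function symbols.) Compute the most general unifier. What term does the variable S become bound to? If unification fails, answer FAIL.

s(node(1, 1))

Decompose node/2: node(S, d) = node(s(node(X, X)), d),  U = s(node(4, d)).
Decompose node/2: S = s(node(X, X)),  d = d.
Bind S := s(node(X, X)); no other remaining equation mentions S.
Delete trivial equation d = d.
Bind U := s(node(4, d)); substituting into the one remaining equation that mentions U gives: node(s(s(Y)), s(s(node(4, d)))) = node(s(s(s(d))), R).
Decompose node/2: s(s(Y)) = s(s(s(d))),  s(s(node(4, d))) = R.
Decompose s/1: s(Y) = s(s(d)).
Decompose s/1: Y = s(d).
Bind Y := s(d); no other remaining equation mentions Y.
Bind R := s(s(node(4, d))); no other remaining equation mentions R.
Decompose node/2: X2 = s(1),  1 = X.
Bind X2 := s(1); no other remaining equation mentions X2.
Bind X := 1. Substituting into the earlier binding gives S := s(node(1, 1)).
MGU = { S = s(node(1, 1)), U = s(node(4, d)), Y = s(d), R = s(s(node(4, d))), X2 = s(1), X = 1 }, so S = s(node(1, 1)).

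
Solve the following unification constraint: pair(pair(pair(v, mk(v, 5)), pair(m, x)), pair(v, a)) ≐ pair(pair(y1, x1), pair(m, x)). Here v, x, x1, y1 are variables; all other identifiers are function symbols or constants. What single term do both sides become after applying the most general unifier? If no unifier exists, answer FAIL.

pair(pair(pair(m, mk(m, 5)), pair(m, a)), pair(m, a))

Decompose pair/2: pair(pair(v, mk(v, 5)), pair(m, x)) ≐ pair(y1, x1),  pair(v, a) ≐ pair(m, x).
Decompose pair/2: pair(v, mk(v, 5)) ≐ y1,  pair(m, x) ≐ x1.
Bind y1 := pair(v, mk(v, 5)); no other remaining equation mentions y1.
Bind x1 := pair(m, x); no other remaining equation mentions x1.
Decompose pair/2: v ≐ m,  a ≐ x.
Bind v := m; no other remaining equation mentions v. Substituting into the earlier binding gives y1 := pair(m, mk(m, 5)).
Bind x := a. Substituting into the earlier binding gives x1 := pair(m, a).
Applying the MGU to either side gives pair(pair(pair(m, mk(m, 5)), pair(m, a)), pair(m, a)).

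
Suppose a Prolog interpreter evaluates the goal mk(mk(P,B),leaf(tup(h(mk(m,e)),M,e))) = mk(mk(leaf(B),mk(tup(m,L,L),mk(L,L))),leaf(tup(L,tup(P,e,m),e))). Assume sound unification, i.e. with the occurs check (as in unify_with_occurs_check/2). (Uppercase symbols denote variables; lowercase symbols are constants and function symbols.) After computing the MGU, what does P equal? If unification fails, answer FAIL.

Decompose mk/2: mk(P,B) = mk(leaf(B),mk(tup(m,L,L),mk(L,L))),  leaf(tup(h(mk(m,e)),M,e)) = leaf(tup(L,tup(P,e,m),e)).
Decompose mk/2: P = leaf(B),  B = mk(tup(m,L,L),mk(L,L)).
Bind P := leaf(B); substituting into the one remaining equation that mentions P gives: leaf(tup(h(mk(m,e)),M,e)) = leaf(tup(L,tup(leaf(B),e,m),e)).
Bind B := mk(tup(m,L,L),mk(L,L)); substituting into the remaining equation gives: leaf(tup(h(mk(m,e)),M,e)) = leaf(tup(L,tup(leaf(mk(tup(m,L,L),mk(L,L))),e,m),e)). Substituting into the earlier binding gives P := leaf(mk(tup(m,L,L),mk(L,L))).
Decompose leaf/1: tup(h(mk(m,e)),M,e) = tup(L,tup(leaf(mk(tup(m,L,L),mk(L,L))),e,m),e).
Decompose tup/3: h(mk(m,e)) = L,  M = tup(leaf(mk(tup(m,L,L),mk(L,L))),e,m),  e = e.
Bind L := h(mk(m,e)); substituting into the one remaining equation that mentions L gives: M = tup(leaf(mk(tup(m,h(mk(m,e)),h(mk(m,e))),mk(h(mk(m,e)),h(mk(m,e))))),e,m). Substituting into the earlier bindings gives P := leaf(mk(tup(m,h(mk(m,e)),h(mk(m,e))),mk(h(mk(m,e)),h(mk(m,e))))), B := mk(tup(m,h(mk(m,e)),h(mk(m,e))),mk(h(mk(m,e)),h(mk(m,e)))).
Bind M := tup(leaf(mk(tup(m,h(mk(m,e)),h(mk(m,e))),mk(h(mk(m,e)),h(mk(m,e))))),e,m); no other remaining equation mentions M.
Delete trivial equation e = e.
MGU = { P -> leaf(mk(tup(m,h(mk(m,e)),h(mk(m,e))),mk(h(mk(m,e)),h(mk(m,e))))), B -> mk(tup(m,h(mk(m,e)),h(mk(m,e))),mk(h(mk(m,e)),h(mk(m,e)))), L -> h(mk(m,e)), M -> tup(leaf(mk(tup(m,h(mk(m,e)),h(mk(m,e))),mk(h(mk(m,e)),h(mk(m,e))))),e,m) }, so P -> leaf(mk(tup(m,h(mk(m,e)),h(mk(m,e))),mk(h(mk(m,e)),h(mk(m,e))))).

leaf(mk(tup(m,h(mk(m,e)),h(mk(m,e))),mk(h(mk(m,e)),h(mk(m,e)))))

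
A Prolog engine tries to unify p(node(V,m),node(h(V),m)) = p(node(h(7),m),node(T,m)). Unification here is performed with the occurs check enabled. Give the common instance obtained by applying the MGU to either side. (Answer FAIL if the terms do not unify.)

Decompose p/2: node(V,m) = node(h(7),m),  node(h(V),m) = node(T,m).
Decompose node/2: V = h(7),  m = m.
Bind V := h(7); substituting into the one remaining equation that mentions V gives: node(h(h(7)),m) = node(T,m).
Delete trivial equation m = m.
Decompose node/2: h(h(7)) = T,  m = m.
Bind T := h(h(7)); no other remaining equation mentions T.
Delete trivial equation m = m.
Applying the MGU to either side gives p(node(h(7),m),node(h(h(7)),m)).

p(node(h(7),m),node(h(h(7)),m))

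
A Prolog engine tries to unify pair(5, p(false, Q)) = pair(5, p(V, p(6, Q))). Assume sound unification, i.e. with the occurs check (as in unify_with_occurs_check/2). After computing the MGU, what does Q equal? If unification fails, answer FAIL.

Decompose pair/2: 5 = 5,  p(false, Q) = p(V, p(6, Q)).
Delete trivial equation 5 = 5.
Decompose p/2: false = V,  Q = p(6, Q).
Bind V := false; no other remaining equation mentions V.
Occurs check fails: Q occurs in p(6, Q); the equation Q = p(6, Q) has no finite solution.

FAIL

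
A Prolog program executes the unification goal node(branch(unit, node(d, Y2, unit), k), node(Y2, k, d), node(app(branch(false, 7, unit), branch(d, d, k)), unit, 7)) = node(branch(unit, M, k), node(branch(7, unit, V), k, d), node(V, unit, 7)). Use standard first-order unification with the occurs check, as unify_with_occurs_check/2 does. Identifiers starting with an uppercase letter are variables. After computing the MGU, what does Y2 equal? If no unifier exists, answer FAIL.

Decompose node/3: branch(unit, node(d, Y2, unit), k) = branch(unit, M, k),  node(Y2, k, d) = node(branch(7, unit, V), k, d),  node(app(branch(false, 7, unit), branch(d, d, k)), unit, 7) = node(V, unit, 7).
Decompose branch/3: unit = unit,  node(d, Y2, unit) = M,  k = k.
Delete trivial equation unit = unit.
Bind M := node(d, Y2, unit); no other remaining equation mentions M.
Delete trivial equation k = k.
Decompose node/3: Y2 = branch(7, unit, V),  k = k,  d = d.
Bind Y2 := branch(7, unit, V); no other remaining equation mentions Y2. Substituting into the earlier binding gives M := node(d, branch(7, unit, V), unit).
Delete trivial equation k = k.
Delete trivial equation d = d.
Decompose node/3: app(branch(false, 7, unit), branch(d, d, k)) = V,  unit = unit,  7 = 7.
Bind V := app(branch(false, 7, unit), branch(d, d, k)); no other remaining equation mentions V. Substituting into the earlier bindings gives M := node(d, branch(7, unit, app(branch(false, 7, unit), branch(d, d, k))), unit), Y2 := branch(7, unit, app(branch(false, 7, unit), branch(d, d, k))).
Delete trivial equation unit = unit.
Delete trivial equation 7 = 7.
MGU = { M = node(d, branch(7, unit, app(branch(false, 7, unit), branch(d, d, k))), unit), Y2 = branch(7, unit, app(branch(false, 7, unit), branch(d, d, k))), V = app(branch(false, 7, unit), branch(d, d, k)) }, so Y2 = branch(7, unit, app(branch(false, 7, unit), branch(d, d, k))).

branch(7, unit, app(branch(false, 7, unit), branch(d, d, k)))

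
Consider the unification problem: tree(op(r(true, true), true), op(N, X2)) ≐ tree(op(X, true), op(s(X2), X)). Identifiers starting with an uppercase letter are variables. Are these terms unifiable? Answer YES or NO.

Decompose tree/2: op(r(true, true), true) ≐ op(X, true),  op(N, X2) ≐ op(s(X2), X).
Decompose op/2: r(true, true) ≐ X,  true ≐ true.
Bind X := r(true, true); substituting into the one remaining equation that mentions X gives: op(N, X2) ≐ op(s(X2), r(true, true)).
Delete trivial equation true ≐ true.
Decompose op/2: N ≐ s(X2),  X2 ≐ r(true, true).
Bind N := s(X2); no other remaining equation mentions N.
Bind X2 := r(true, true). Substituting into the earlier binding gives N := s(r(true, true)).
No equations remain and no clash or occurs-check failure arose, so a unifier exists.

YES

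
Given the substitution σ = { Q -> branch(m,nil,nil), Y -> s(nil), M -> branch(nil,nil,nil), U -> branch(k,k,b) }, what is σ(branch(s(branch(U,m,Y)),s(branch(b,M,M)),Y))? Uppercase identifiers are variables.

branch(s(branch(branch(k,k,b),m,s(nil))),s(branch(b,branch(nil,nil,nil),branch(nil,nil,nil))),s(nil))

Replace each occurrence of Y with s(nil).
Replace each occurrence of M with branch(nil,nil,nil).
Replace each occurrence of U with branch(k,k,b).
Result: branch(s(branch(branch(k,k,b),m,s(nil))),s(branch(b,branch(nil,nil,nil),branch(nil,nil,nil))),s(nil)).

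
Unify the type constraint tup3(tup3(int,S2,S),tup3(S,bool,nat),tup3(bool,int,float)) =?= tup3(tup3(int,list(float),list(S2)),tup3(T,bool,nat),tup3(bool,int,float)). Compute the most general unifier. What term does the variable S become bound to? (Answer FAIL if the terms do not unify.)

list(list(float))

Decompose tup3/3: tup3(int,S2,S) =?= tup3(int,list(float),list(S2)),  tup3(S,bool,nat) =?= tup3(T,bool,nat),  tup3(bool,int,float) =?= tup3(bool,int,float).
Decompose tup3/3: int =?= int,  S2 =?= list(float),  S =?= list(S2).
Delete trivial equation int =?= int.
Bind S2 := list(float); substituting into the one remaining equation that mentions S2 gives: S =?= list(list(float)).
Bind S := list(list(float)); substituting into the one remaining equation that mentions S gives: tup3(list(list(float)),bool,nat) =?= tup3(T,bool,nat).
Decompose tup3/3: list(list(float)) =?= T,  bool =?= bool,  nat =?= nat.
Bind T := list(list(float)); no other remaining equation mentions T.
Delete trivial equation bool =?= bool.
Delete trivial equation nat =?= nat.
Delete trivial equation tup3(bool,int,float) =?= tup3(bool,int,float).
MGU = { S2 -> list(float), S -> list(list(float)), T -> list(list(float)) }, so S -> list(list(float)).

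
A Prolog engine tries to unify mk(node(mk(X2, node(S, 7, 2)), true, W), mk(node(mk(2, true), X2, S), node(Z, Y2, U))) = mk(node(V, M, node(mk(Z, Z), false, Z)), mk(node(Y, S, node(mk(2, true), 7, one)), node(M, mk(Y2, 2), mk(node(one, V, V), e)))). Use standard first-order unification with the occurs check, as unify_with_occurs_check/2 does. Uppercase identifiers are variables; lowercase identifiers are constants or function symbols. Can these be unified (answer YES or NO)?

NO

Decompose mk/2: node(mk(X2, node(S, 7, 2)), true, W) = node(V, M, node(mk(Z, Z), false, Z)),  mk(node(mk(2, true), X2, S), node(Z, Y2, U)) = mk(node(Y, S, node(mk(2, true), 7, one)), node(M, mk(Y2, 2), mk(node(one, V, V), e))).
Decompose node/3: mk(X2, node(S, 7, 2)) = V,  true = M,  W = node(mk(Z, Z), false, Z).
Bind V := mk(X2, node(S, 7, 2)); substituting into the one remaining equation that mentions V gives: mk(node(mk(2, true), X2, S), node(Z, Y2, U)) = mk(node(Y, S, node(mk(2, true), 7, one)), node(M, mk(Y2, 2), mk(node(one, mk(X2, node(S, 7, 2)), mk(X2, node(S, 7, 2))), e))).
Bind M := true; substituting into the one remaining equation that mentions M gives: mk(node(mk(2, true), X2, S), node(Z, Y2, U)) = mk(node(Y, S, node(mk(2, true), 7, one)), node(true, mk(Y2, 2), mk(node(one, mk(X2, node(S, 7, 2)), mk(X2, node(S, 7, 2))), e))).
Bind W := node(mk(Z, Z), false, Z); no other remaining equation mentions W.
Decompose mk/2: node(mk(2, true), X2, S) = node(Y, S, node(mk(2, true), 7, one)),  node(Z, Y2, U) = node(true, mk(Y2, 2), mk(node(one, mk(X2, node(S, 7, 2)), mk(X2, node(S, 7, 2))), e)).
Decompose node/3: mk(2, true) = Y,  X2 = S,  S = node(mk(2, true), 7, one).
Bind Y := mk(2, true); no other remaining equation mentions Y.
Bind X2 := S; substituting into the one remaining equation that mentions X2 gives: node(Z, Y2, U) = node(true, mk(Y2, 2), mk(node(one, mk(S, node(S, 7, 2)), mk(S, node(S, 7, 2))), e)). Substituting into the earlier binding gives V := mk(S, node(S, 7, 2)).
Bind S := node(mk(2, true), 7, one); substituting into the remaining equation gives: node(Z, Y2, U) = node(true, mk(Y2, 2), mk(node(one, mk(node(mk(2, true), 7, one), node(node(mk(2, true), 7, one), 7, 2)), mk(node(mk(2, true), 7, one), node(node(mk(2, true), 7, one), 7, 2))), e)). Substituting into the earlier bindings gives V := mk(node(mk(2, true), 7, one), node(node(mk(2, true), 7, one), 7, 2)), X2 := node(mk(2, true), 7, one).
Decompose node/3: Z = true,  Y2 = mk(Y2, 2),  U = mk(node(one, mk(node(mk(2, true), 7, one), node(node(mk(2, true), 7, one), 7, 2)), mk(node(mk(2, true), 7, one), node(node(mk(2, true), 7, one), 7, 2))), e).
Bind Z := true; no other remaining equation mentions Z. Substituting into the earlier binding gives W := node(mk(true, true), false, true).
Occurs check fails: Y2 occurs in mk(Y2, 2); the equation Y2 = mk(Y2, 2) has no finite solution.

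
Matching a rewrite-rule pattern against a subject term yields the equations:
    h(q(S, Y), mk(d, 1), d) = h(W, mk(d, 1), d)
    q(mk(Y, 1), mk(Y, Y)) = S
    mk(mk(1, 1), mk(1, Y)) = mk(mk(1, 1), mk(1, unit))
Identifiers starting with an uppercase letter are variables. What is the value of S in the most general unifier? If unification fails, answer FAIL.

q(mk(unit, 1), mk(unit, unit))

Decompose h/3: q(S, Y) = W,  mk(d, 1) = mk(d, 1),  d = d.
Bind W := q(S, Y); no other remaining equation mentions W.
Delete trivial equation mk(d, 1) = mk(d, 1).
Delete trivial equation d = d.
Bind S := q(mk(Y, 1), mk(Y, Y)); no other remaining equation mentions S. Substituting into the earlier binding gives W := q(q(mk(Y, 1), mk(Y, Y)), Y).
Decompose mk/2: mk(1, 1) = mk(1, 1),  mk(1, Y) = mk(1, unit).
Delete trivial equation mk(1, 1) = mk(1, 1).
Decompose mk/2: 1 = 1,  Y = unit.
Delete trivial equation 1 = 1.
Bind Y := unit. Substituting into the earlier bindings gives W := q(q(mk(unit, 1), mk(unit, unit)), unit), S := q(mk(unit, 1), mk(unit, unit)).
MGU = { W ↦ q(q(mk(unit, 1), mk(unit, unit)), unit), S ↦ q(mk(unit, 1), mk(unit, unit)), Y ↦ unit }, so S ↦ q(mk(unit, 1), mk(unit, unit)).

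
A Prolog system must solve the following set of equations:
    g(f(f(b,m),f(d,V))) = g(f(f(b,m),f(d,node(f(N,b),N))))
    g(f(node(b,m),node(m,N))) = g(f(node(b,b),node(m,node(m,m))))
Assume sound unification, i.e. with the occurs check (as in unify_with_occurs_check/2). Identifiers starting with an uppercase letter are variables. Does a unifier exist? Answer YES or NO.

NO

Decompose g/1: f(f(b,m),f(d,V)) = f(f(b,m),f(d,node(f(N,b),N))).
Decompose f/2: f(b,m) = f(b,m),  f(d,V) = f(d,node(f(N,b),N)).
Delete trivial equation f(b,m) = f(b,m).
Decompose f/2: d = d,  V = node(f(N,b),N).
Delete trivial equation d = d.
Bind V := node(f(N,b),N); no other remaining equation mentions V.
Decompose g/1: f(node(b,m),node(m,N)) = f(node(b,b),node(m,node(m,m))).
Decompose f/2: node(b,m) = node(b,b),  node(m,N) = node(m,node(m,m)).
Decompose node/2: b = b,  m = b.
Delete trivial equation b = b.
Clash: constants m and b differ; no unifier exists.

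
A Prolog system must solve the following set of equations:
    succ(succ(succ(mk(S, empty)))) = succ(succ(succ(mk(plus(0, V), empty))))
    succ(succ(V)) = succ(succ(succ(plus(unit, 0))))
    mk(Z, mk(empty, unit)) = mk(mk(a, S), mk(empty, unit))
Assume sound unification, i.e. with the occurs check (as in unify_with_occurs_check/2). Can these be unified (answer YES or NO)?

Decompose succ/1: succ(succ(mk(S, empty))) = succ(succ(mk(plus(0, V), empty))).
Decompose succ/1: succ(mk(S, empty)) = succ(mk(plus(0, V), empty)).
Decompose succ/1: mk(S, empty) = mk(plus(0, V), empty).
Decompose mk/2: S = plus(0, V),  empty = empty.
Bind S := plus(0, V); substituting into the one remaining equation that mentions S gives: mk(Z, mk(empty, unit)) = mk(mk(a, plus(0, V)), mk(empty, unit)).
Delete trivial equation empty = empty.
Decompose succ/1: succ(V) = succ(succ(plus(unit, 0))).
Decompose succ/1: V = succ(plus(unit, 0)).
Bind V := succ(plus(unit, 0)); substituting into the remaining equation gives: mk(Z, mk(empty, unit)) = mk(mk(a, plus(0, succ(plus(unit, 0)))), mk(empty, unit)). Substituting into the earlier binding gives S := plus(0, succ(plus(unit, 0))).
Decompose mk/2: Z = mk(a, plus(0, succ(plus(unit, 0)))),  mk(empty, unit) = mk(empty, unit).
Bind Z := mk(a, plus(0, succ(plus(unit, 0)))); no other remaining equation mentions Z.
Delete trivial equation mk(empty, unit) = mk(empty, unit).
No equations remain and no clash or occurs-check failure arose, so a unifier exists.

YES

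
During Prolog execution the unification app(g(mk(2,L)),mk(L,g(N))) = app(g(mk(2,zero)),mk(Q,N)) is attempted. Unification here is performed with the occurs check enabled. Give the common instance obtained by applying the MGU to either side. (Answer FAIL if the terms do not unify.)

Decompose app/2: g(mk(2,L)) = g(mk(2,zero)),  mk(L,g(N)) = mk(Q,N).
Decompose g/1: mk(2,L) = mk(2,zero).
Decompose mk/2: 2 = 2,  L = zero.
Delete trivial equation 2 = 2.
Bind L := zero; substituting into the remaining equation gives: mk(zero,g(N)) = mk(Q,N).
Decompose mk/2: zero = Q,  g(N) = N.
Bind Q := zero; no other remaining equation mentions Q.
Occurs check fails: N occurs in g(N); the equation N = g(N) has no finite solution.

FAIL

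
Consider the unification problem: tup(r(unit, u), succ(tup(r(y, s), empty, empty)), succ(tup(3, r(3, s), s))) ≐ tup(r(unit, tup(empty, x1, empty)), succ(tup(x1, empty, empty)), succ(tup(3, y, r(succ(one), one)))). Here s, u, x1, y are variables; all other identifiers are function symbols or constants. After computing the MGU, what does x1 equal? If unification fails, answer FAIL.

r(r(3, r(succ(one), one)), r(succ(one), one))

Decompose tup/3: r(unit, u) ≐ r(unit, tup(empty, x1, empty)),  succ(tup(r(y, s), empty, empty)) ≐ succ(tup(x1, empty, empty)),  succ(tup(3, r(3, s), s)) ≐ succ(tup(3, y, r(succ(one), one))).
Decompose r/2: unit ≐ unit,  u ≐ tup(empty, x1, empty).
Delete trivial equation unit ≐ unit.
Bind u := tup(empty, x1, empty); no other remaining equation mentions u.
Decompose succ/1: tup(r(y, s), empty, empty) ≐ tup(x1, empty, empty).
Decompose tup/3: r(y, s) ≐ x1,  empty ≐ empty,  empty ≐ empty.
Bind x1 := r(y, s); no other remaining equation mentions x1. Substituting into the earlier binding gives u := tup(empty, r(y, s), empty).
Delete trivial equation empty ≐ empty.
Delete trivial equation empty ≐ empty.
Decompose succ/1: tup(3, r(3, s), s) ≐ tup(3, y, r(succ(one), one)).
Decompose tup/3: 3 ≐ 3,  r(3, s) ≐ y,  s ≐ r(succ(one), one).
Delete trivial equation 3 ≐ 3.
Bind y := r(3, s); no other remaining equation mentions y. Substituting into the earlier bindings gives u := tup(empty, r(r(3, s), s), empty), x1 := r(r(3, s), s).
Bind s := r(succ(one), one). Substituting into the earlier bindings gives u := tup(empty, r(r(3, r(succ(one), one)), r(succ(one), one)), empty), x1 := r(r(3, r(succ(one), one)), r(succ(one), one)), y := r(3, r(succ(one), one)).
MGU = { u ↦ tup(empty, r(r(3, r(succ(one), one)), r(succ(one), one)), empty), x1 ↦ r(r(3, r(succ(one), one)), r(succ(one), one)), y ↦ r(3, r(succ(one), one)), s ↦ r(succ(one), one) }, so x1 ↦ r(r(3, r(succ(one), one)), r(succ(one), one)).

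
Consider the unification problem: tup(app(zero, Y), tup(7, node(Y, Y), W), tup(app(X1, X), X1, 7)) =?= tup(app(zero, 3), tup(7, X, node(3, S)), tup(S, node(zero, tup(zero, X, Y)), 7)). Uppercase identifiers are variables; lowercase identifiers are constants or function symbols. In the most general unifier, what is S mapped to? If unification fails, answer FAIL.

app(node(zero, tup(zero, node(3, 3), 3)), node(3, 3))

Decompose tup/3: app(zero, Y) =?= app(zero, 3),  tup(7, node(Y, Y), W) =?= tup(7, X, node(3, S)),  tup(app(X1, X), X1, 7) =?= tup(S, node(zero, tup(zero, X, Y)), 7).
Decompose app/2: zero =?= zero,  Y =?= 3.
Delete trivial equation zero =?= zero.
Bind Y := 3; substituting into the remaining equations gives: tup(7, node(3, 3), W) =?= tup(7, X, node(3, S)),  tup(app(X1, X), X1, 7) =?= tup(S, node(zero, tup(zero, X, 3)), 7).
Decompose tup/3: 7 =?= 7,  node(3, 3) =?= X,  W =?= node(3, S).
Delete trivial equation 7 =?= 7.
Bind X := node(3, 3); substituting into the one remaining equation that mentions X gives: tup(app(X1, node(3, 3)), X1, 7) =?= tup(S, node(zero, tup(zero, node(3, 3), 3)), 7).
Bind W := node(3, S); no other remaining equation mentions W.
Decompose tup/3: app(X1, node(3, 3)) =?= S,  X1 =?= node(zero, tup(zero, node(3, 3), 3)),  7 =?= 7.
Bind S := app(X1, node(3, 3)); no other remaining equation mentions S. Substituting into the earlier binding gives W := node(3, app(X1, node(3, 3))).
Bind X1 := node(zero, tup(zero, node(3, 3), 3)); no other remaining equation mentions X1. Substituting into the earlier bindings gives W := node(3, app(node(zero, tup(zero, node(3, 3), 3)), node(3, 3))), S := app(node(zero, tup(zero, node(3, 3), 3)), node(3, 3)).
Delete trivial equation 7 =?= 7.
MGU = { Y ↦ 3, X ↦ node(3, 3), W ↦ node(3, app(node(zero, tup(zero, node(3, 3), 3)), node(3, 3))), S ↦ app(node(zero, tup(zero, node(3, 3), 3)), node(3, 3)), X1 ↦ node(zero, tup(zero, node(3, 3), 3)) }, so S ↦ app(node(zero, tup(zero, node(3, 3), 3)), node(3, 3)).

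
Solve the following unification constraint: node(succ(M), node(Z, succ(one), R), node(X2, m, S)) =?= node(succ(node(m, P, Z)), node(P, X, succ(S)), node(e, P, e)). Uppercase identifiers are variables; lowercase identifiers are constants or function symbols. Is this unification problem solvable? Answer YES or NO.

Decompose node/3: succ(M) =?= succ(node(m, P, Z)),  node(Z, succ(one), R) =?= node(P, X, succ(S)),  node(X2, m, S) =?= node(e, P, e).
Decompose succ/1: M =?= node(m, P, Z).
Bind M := node(m, P, Z); no other remaining equation mentions M.
Decompose node/3: Z =?= P,  succ(one) =?= X,  R =?= succ(S).
Bind Z := P; no other remaining equation mentions Z. Substituting into the earlier binding gives M := node(m, P, P).
Bind X := succ(one); no other remaining equation mentions X.
Bind R := succ(S); no other remaining equation mentions R.
Decompose node/3: X2 =?= e,  m =?= P,  S =?= e.
Bind X2 := e; no other remaining equation mentions X2.
Bind P := m; no other remaining equation mentions P. Substituting into the earlier bindings gives M := node(m, m, m), Z := m.
Bind S := e. Substituting into the earlier binding gives R := succ(e).
No equations remain and no clash or occurs-check failure arose, so a unifier exists.

YES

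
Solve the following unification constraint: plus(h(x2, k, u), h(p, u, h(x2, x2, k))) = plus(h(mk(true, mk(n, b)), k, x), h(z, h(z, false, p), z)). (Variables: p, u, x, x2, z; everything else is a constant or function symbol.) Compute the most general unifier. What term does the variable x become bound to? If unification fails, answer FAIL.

h(h(mk(true, mk(n, b)), mk(true, mk(n, b)), k), false, h(mk(true, mk(n, b)), mk(true, mk(n, b)), k))

Decompose plus/2: h(x2, k, u) = h(mk(true, mk(n, b)), k, x),  h(p, u, h(x2, x2, k)) = h(z, h(z, false, p), z).
Decompose h/3: x2 = mk(true, mk(n, b)),  k = k,  u = x.
Bind x2 := mk(true, mk(n, b)); substituting into the one remaining equation that mentions x2 gives: h(p, u, h(mk(true, mk(n, b)), mk(true, mk(n, b)), k)) = h(z, h(z, false, p), z).
Delete trivial equation k = k.
Bind u := x; substituting into the remaining equation gives: h(p, x, h(mk(true, mk(n, b)), mk(true, mk(n, b)), k)) = h(z, h(z, false, p), z).
Decompose h/3: p = z,  x = h(z, false, p),  h(mk(true, mk(n, b)), mk(true, mk(n, b)), k) = z.
Bind p := z; substituting into the one remaining equation that mentions p gives: x = h(z, false, z).
Bind x := h(z, false, z); no other remaining equation mentions x. Substituting into the earlier binding gives u := h(z, false, z).
Bind z := h(mk(true, mk(n, b)), mk(true, mk(n, b)), k). Substituting into the earlier bindings gives u := h(h(mk(true, mk(n, b)), mk(true, mk(n, b)), k), false, h(mk(true, mk(n, b)), mk(true, mk(n, b)), k)), p := h(mk(true, mk(n, b)), mk(true, mk(n, b)), k), x := h(h(mk(true, mk(n, b)), mk(true, mk(n, b)), k), false, h(mk(true, mk(n, b)), mk(true, mk(n, b)), k)).
MGU = { x2 -> mk(true, mk(n, b)), u -> h(h(mk(true, mk(n, b)), mk(true, mk(n, b)), k), false, h(mk(true, mk(n, b)), mk(true, mk(n, b)), k)), p -> h(mk(true, mk(n, b)), mk(true, mk(n, b)), k), x -> h(h(mk(true, mk(n, b)), mk(true, mk(n, b)), k), false, h(mk(true, mk(n, b)), mk(true, mk(n, b)), k)), z -> h(mk(true, mk(n, b)), mk(true, mk(n, b)), k) }, so x -> h(h(mk(true, mk(n, b)), mk(true, mk(n, b)), k), false, h(mk(true, mk(n, b)), mk(true, mk(n, b)), k)).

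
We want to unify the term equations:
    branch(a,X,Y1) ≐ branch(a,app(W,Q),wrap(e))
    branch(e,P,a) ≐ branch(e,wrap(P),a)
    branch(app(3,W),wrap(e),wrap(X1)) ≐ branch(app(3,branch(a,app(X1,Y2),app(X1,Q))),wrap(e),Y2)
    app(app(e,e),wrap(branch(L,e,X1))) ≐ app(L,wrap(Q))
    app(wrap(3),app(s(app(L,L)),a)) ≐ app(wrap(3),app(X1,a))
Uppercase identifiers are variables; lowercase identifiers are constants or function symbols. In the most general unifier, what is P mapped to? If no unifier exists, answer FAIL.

Decompose branch/3: a ≐ a,  X ≐ app(W,Q),  Y1 ≐ wrap(e).
Delete trivial equation a ≐ a.
Bind X := app(W,Q); no other remaining equation mentions X.
Bind Y1 := wrap(e); no other remaining equation mentions Y1.
Decompose branch/3: e ≐ e,  P ≐ wrap(P),  a ≐ a.
Delete trivial equation e ≐ e.
Occurs check fails: P occurs in wrap(P); the equation P ≐ wrap(P) has no finite solution.

FAIL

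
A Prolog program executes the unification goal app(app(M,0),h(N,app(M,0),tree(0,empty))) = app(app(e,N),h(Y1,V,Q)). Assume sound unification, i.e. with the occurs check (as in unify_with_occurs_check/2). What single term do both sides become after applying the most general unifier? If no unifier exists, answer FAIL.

Decompose app/2: app(M,0) = app(e,N),  h(N,app(M,0),tree(0,empty)) = h(Y1,V,Q).
Decompose app/2: M = e,  0 = N.
Bind M := e; substituting into the one remaining equation that mentions M gives: h(N,app(e,0),tree(0,empty)) = h(Y1,V,Q).
Bind N := 0; substituting into the remaining equation gives: h(0,app(e,0),tree(0,empty)) = h(Y1,V,Q).
Decompose h/3: 0 = Y1,  app(e,0) = V,  tree(0,empty) = Q.
Bind Y1 := 0; no other remaining equation mentions Y1.
Bind V := app(e,0); no other remaining equation mentions V.
Bind Q := tree(0,empty).
Applying the MGU to either side gives app(app(e,0),h(0,app(e,0),tree(0,empty))).

app(app(e,0),h(0,app(e,0),tree(0,empty)))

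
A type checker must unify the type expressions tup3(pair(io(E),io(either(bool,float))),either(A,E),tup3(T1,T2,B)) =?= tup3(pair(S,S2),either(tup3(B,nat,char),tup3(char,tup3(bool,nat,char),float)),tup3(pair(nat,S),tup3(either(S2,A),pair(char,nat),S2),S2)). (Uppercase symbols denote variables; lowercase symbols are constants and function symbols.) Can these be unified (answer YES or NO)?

YES

Decompose tup3/3: pair(io(E),io(either(bool,float))) =?= pair(S,S2),  either(A,E) =?= either(tup3(B,nat,char),tup3(char,tup3(bool,nat,char),float)),  tup3(T1,T2,B) =?= tup3(pair(nat,S),tup3(either(S2,A),pair(char,nat),S2),S2).
Decompose pair/2: io(E) =?= S,  io(either(bool,float)) =?= S2.
Bind S := io(E); substituting into the one remaining equation that mentions S gives: tup3(T1,T2,B) =?= tup3(pair(nat,io(E)),tup3(either(S2,A),pair(char,nat),S2),S2).
Bind S2 := io(either(bool,float)); substituting into the one remaining equation that mentions S2 gives: tup3(T1,T2,B) =?= tup3(pair(nat,io(E)),tup3(either(io(either(bool,float)),A),pair(char,nat),io(either(bool,float))),io(either(bool,float))).
Decompose either/2: A =?= tup3(B,nat,char),  E =?= tup3(char,tup3(bool,nat,char),float).
Bind A := tup3(B,nat,char); substituting into the one remaining equation that mentions A gives: tup3(T1,T2,B) =?= tup3(pair(nat,io(E)),tup3(either(io(either(bool,float)),tup3(B,nat,char)),pair(char,nat),io(either(bool,float))),io(either(bool,float))).
Bind E := tup3(char,tup3(bool,nat,char),float); substituting into the remaining equation gives: tup3(T1,T2,B) =?= tup3(pair(nat,io(tup3(char,tup3(bool,nat,char),float))),tup3(either(io(either(bool,float)),tup3(B,nat,char)),pair(char,nat),io(either(bool,float))),io(either(bool,float))). Substituting into the earlier binding gives S := io(tup3(char,tup3(bool,nat,char),float)).
Decompose tup3/3: T1 =?= pair(nat,io(tup3(char,tup3(bool,nat,char),float))),  T2 =?= tup3(either(io(either(bool,float)),tup3(B,nat,char)),pair(char,nat),io(either(bool,float))),  B =?= io(either(bool,float)).
Bind T1 := pair(nat,io(tup3(char,tup3(bool,nat,char),float))); no other remaining equation mentions T1.
Bind T2 := tup3(either(io(either(bool,float)),tup3(B,nat,char)),pair(char,nat),io(either(bool,float))); no other remaining equation mentions T2.
Bind B := io(either(bool,float)). Substituting into the earlier bindings gives A := tup3(io(either(bool,float)),nat,char), T2 := tup3(either(io(either(bool,float)),tup3(io(either(bool,float)),nat,char)),pair(char,nat),io(either(bool,float))).
No equations remain and no clash or occurs-check failure arose, so a unifier exists.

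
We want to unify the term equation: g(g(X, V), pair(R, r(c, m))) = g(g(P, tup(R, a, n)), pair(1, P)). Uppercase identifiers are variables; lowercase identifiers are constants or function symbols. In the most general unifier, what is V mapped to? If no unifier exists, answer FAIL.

tup(1, a, n)

Decompose g/2: g(X, V) = g(P, tup(R, a, n)),  pair(R, r(c, m)) = pair(1, P).
Decompose g/2: X = P,  V = tup(R, a, n).
Bind X := P; no other remaining equation mentions X.
Bind V := tup(R, a, n); no other remaining equation mentions V.
Decompose pair/2: R = 1,  r(c, m) = P.
Bind R := 1; no other remaining equation mentions R. Substituting into the earlier binding gives V := tup(1, a, n).
Bind P := r(c, m). Substituting into the earlier binding gives X := r(c, m).
MGU = { X -> r(c, m), V -> tup(1, a, n), R -> 1, P -> r(c, m) }, so V -> tup(1, a, n).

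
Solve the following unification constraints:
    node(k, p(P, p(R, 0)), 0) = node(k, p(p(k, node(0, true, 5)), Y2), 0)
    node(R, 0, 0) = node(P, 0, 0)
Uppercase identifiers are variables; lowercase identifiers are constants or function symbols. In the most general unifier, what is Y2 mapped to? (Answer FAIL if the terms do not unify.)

p(p(k, node(0, true, 5)), 0)

Decompose node/3: k = k,  p(P, p(R, 0)) = p(p(k, node(0, true, 5)), Y2),  0 = 0.
Delete trivial equation k = k.
Decompose p/2: P = p(k, node(0, true, 5)),  p(R, 0) = Y2.
Bind P := p(k, node(0, true, 5)); substituting into the one remaining equation that mentions P gives: node(R, 0, 0) = node(p(k, node(0, true, 5)), 0, 0).
Bind Y2 := p(R, 0); no other remaining equation mentions Y2.
Delete trivial equation 0 = 0.
Decompose node/3: R = p(k, node(0, true, 5)),  0 = 0,  0 = 0.
Bind R := p(k, node(0, true, 5)); no other remaining equation mentions R. Substituting into the earlier binding gives Y2 := p(p(k, node(0, true, 5)), 0).
Delete trivial equation 0 = 0.
Delete trivial equation 0 = 0.
MGU = { P := p(k, node(0, true, 5)), Y2 := p(p(k, node(0, true, 5)), 0), R := p(k, node(0, true, 5)) }, so Y2 := p(p(k, node(0, true, 5)), 0).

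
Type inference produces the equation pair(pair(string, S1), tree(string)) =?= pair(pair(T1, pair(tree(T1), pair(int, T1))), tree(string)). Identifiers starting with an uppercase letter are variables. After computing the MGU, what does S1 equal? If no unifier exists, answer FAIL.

Decompose pair/2: pair(string, S1) =?= pair(T1, pair(tree(T1), pair(int, T1))),  tree(string) =?= tree(string).
Decompose pair/2: string =?= T1,  S1 =?= pair(tree(T1), pair(int, T1)).
Bind T1 := string; substituting into the one remaining equation that mentions T1 gives: S1 =?= pair(tree(string), pair(int, string)).
Bind S1 := pair(tree(string), pair(int, string)); no other remaining equation mentions S1.
Delete trivial equation tree(string) =?= tree(string).
MGU = { T1 ↦ string, S1 ↦ pair(tree(string), pair(int, string)) }, so S1 ↦ pair(tree(string), pair(int, string)).

pair(tree(string), pair(int, string))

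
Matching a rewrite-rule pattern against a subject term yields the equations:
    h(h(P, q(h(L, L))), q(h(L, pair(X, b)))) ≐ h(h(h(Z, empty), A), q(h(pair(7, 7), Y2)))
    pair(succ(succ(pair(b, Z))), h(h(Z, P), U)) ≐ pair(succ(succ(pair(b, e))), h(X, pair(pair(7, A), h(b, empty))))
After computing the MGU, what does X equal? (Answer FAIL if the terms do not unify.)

Decompose h/2: h(P, q(h(L, L))) ≐ h(h(Z, empty), A),  q(h(L, pair(X, b))) ≐ q(h(pair(7, 7), Y2)).
Decompose h/2: P ≐ h(Z, empty),  q(h(L, L)) ≐ A.
Bind P := h(Z, empty); substituting into the one remaining equation that mentions P gives: pair(succ(succ(pair(b, Z))), h(h(Z, h(Z, empty)), U)) ≐ pair(succ(succ(pair(b, e))), h(X, pair(pair(7, A), h(b, empty)))).
Bind A := q(h(L, L)); substituting into the one remaining equation that mentions A gives: pair(succ(succ(pair(b, Z))), h(h(Z, h(Z, empty)), U)) ≐ pair(succ(succ(pair(b, e))), h(X, pair(pair(7, q(h(L, L))), h(b, empty)))).
Decompose q/1: h(L, pair(X, b)) ≐ h(pair(7, 7), Y2).
Decompose h/2: L ≐ pair(7, 7),  pair(X, b) ≐ Y2.
Bind L := pair(7, 7); substituting into the one remaining equation that mentions L gives: pair(succ(succ(pair(b, Z))), h(h(Z, h(Z, empty)), U)) ≐ pair(succ(succ(pair(b, e))), h(X, pair(pair(7, q(h(pair(7, 7), pair(7, 7)))), h(b, empty)))). Substituting into the earlier binding gives A := q(h(pair(7, 7), pair(7, 7))).
Bind Y2 := pair(X, b); no other remaining equation mentions Y2.
Decompose pair/2: succ(succ(pair(b, Z))) ≐ succ(succ(pair(b, e))),  h(h(Z, h(Z, empty)), U) ≐ h(X, pair(pair(7, q(h(pair(7, 7), pair(7, 7)))), h(b, empty))).
Decompose succ/1: succ(pair(b, Z)) ≐ succ(pair(b, e)).
Decompose succ/1: pair(b, Z) ≐ pair(b, e).
Decompose pair/2: b ≐ b,  Z ≐ e.
Delete trivial equation b ≐ b.
Bind Z := e; substituting into the remaining equation gives: h(h(e, h(e, empty)), U) ≐ h(X, pair(pair(7, q(h(pair(7, 7), pair(7, 7)))), h(b, empty))). Substituting into the earlier binding gives P := h(e, empty).
Decompose h/2: h(e, h(e, empty)) ≐ X,  U ≐ pair(pair(7, q(h(pair(7, 7), pair(7, 7)))), h(b, empty)).
Bind X := h(e, h(e, empty)); no other remaining equation mentions X. Substituting into the earlier binding gives Y2 := pair(h(e, h(e, empty)), b).
Bind U := pair(pair(7, q(h(pair(7, 7), pair(7, 7)))), h(b, empty)).
MGU = { P -> h(e, empty), A -> q(h(pair(7, 7), pair(7, 7))), L -> pair(7, 7), Y2 -> pair(h(e, h(e, empty)), b), Z -> e, X -> h(e, h(e, empty)), U -> pair(pair(7, q(h(pair(7, 7), pair(7, 7)))), h(b, empty)) }, so X -> h(e, h(e, empty)).

h(e, h(e, empty))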